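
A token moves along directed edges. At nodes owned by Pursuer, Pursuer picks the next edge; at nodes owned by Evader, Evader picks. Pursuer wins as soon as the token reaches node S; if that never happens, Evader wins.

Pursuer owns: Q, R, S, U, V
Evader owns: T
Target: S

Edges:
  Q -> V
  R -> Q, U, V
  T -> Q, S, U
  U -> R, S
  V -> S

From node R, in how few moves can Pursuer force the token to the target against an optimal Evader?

A0 = {S}
A1: add {U, V} — U (Pursuer) has U→S; V (Pursuer) has V→S.
A2: add {Q, R} — Q (Pursuer) has Q→V; R (Pursuer) has R→U.
R enters the attractor at level 2, so Pursuer can force the target in 2 moves from there.

2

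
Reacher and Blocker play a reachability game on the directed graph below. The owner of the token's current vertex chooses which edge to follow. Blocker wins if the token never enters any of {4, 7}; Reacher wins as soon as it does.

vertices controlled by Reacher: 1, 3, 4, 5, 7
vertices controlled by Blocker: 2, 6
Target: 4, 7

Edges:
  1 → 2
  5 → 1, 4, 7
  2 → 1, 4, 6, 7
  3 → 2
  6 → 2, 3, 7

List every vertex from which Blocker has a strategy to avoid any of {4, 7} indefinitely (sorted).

A0 = {4, 7}
A1: add {5} — 5 (Reacher) has 5→4.
A2 = A1; e.g. 1 (Reacher) has no edge into A1. Fixed point.
Reacher's attractor = {4, 5, 7}; Blocker avoids the target exactly from the complement.

1, 2, 3, 6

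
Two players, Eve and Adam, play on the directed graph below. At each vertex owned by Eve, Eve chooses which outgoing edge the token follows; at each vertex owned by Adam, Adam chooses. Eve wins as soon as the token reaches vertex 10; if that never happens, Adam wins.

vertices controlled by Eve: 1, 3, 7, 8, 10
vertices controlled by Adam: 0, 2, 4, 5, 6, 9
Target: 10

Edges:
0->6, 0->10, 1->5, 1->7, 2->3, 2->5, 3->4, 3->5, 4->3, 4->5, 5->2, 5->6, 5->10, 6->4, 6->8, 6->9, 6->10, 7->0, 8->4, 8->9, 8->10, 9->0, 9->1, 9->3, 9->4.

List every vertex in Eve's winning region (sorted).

A0 = {10}
A1: add {8} — 8 (Eve) has 8→10.
A2 = A1; e.g. 0 (Adam) can still go to 6. Fixed point.
Eve's winning region = {8, 10}.

8, 10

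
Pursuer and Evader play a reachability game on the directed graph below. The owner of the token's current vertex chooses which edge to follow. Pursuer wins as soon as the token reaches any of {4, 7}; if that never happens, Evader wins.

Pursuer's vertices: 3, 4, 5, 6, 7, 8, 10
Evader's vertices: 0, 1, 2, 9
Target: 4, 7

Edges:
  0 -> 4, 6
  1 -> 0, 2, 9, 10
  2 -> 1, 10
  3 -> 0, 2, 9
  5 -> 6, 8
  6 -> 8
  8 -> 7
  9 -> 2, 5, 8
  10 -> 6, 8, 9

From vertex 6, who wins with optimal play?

A0 = {4, 7}
A1: add {8} — 8 (Pursuer) has 8→7.
A2: add {5, 6, 10} — 5 (Pursuer) has 5→8; 6 (Pursuer) has 6→8; 10 (Pursuer) has 10→8.
6 ∈ A2, so Pursuer can force the target.

Pursuer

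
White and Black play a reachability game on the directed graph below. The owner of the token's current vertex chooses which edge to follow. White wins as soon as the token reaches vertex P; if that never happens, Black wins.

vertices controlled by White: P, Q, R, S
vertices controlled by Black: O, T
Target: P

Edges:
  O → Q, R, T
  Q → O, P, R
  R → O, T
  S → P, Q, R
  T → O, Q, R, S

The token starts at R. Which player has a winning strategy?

A0 = {P}
A1: add {Q, S} — Q (White) has Q→P; S (White) has S→P.
A2 = A1; e.g. O (Black) can still go to R. Fixed point.
R never enters the attractor, so Black can avoid the target forever.

Black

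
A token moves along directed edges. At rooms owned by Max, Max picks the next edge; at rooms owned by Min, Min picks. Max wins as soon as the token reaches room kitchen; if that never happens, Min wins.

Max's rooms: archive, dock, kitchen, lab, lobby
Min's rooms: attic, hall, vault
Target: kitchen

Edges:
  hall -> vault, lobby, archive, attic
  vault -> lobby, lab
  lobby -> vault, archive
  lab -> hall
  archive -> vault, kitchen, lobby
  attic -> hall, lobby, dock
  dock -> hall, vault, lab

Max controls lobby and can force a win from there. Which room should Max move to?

archive

A0 = {kitchen}
A1: add {archive} — archive (Max) has archive→kitchen.
A2: add {lobby} — lobby (Max) has lobby→archive.
A3 = A2; e.g. hall (Min) can still go to vault. Fixed point.
From lobby, successor archive is in the attractor (rank 1); the other successor vault is not.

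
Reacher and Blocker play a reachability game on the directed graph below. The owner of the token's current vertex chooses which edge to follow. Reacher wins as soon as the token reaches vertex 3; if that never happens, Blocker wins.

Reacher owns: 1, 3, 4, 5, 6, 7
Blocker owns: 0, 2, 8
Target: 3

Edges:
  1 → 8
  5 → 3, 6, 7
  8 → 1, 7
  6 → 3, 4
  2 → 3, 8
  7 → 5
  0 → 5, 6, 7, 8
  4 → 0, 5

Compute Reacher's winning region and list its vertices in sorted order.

A0 = {3}
A1: add {5, 6} — 5 (Reacher) has 5→3; 6 (Reacher) has 6→3.
A2: add {4, 7} — 4 (Reacher) has 4→5; 7 (Reacher) has 7→5.
A3 = A2; e.g. 0 (Blocker) can still go to 8. Fixed point.
Reacher's winning region = {3, 4, 5, 6, 7}.

3, 4, 5, 6, 7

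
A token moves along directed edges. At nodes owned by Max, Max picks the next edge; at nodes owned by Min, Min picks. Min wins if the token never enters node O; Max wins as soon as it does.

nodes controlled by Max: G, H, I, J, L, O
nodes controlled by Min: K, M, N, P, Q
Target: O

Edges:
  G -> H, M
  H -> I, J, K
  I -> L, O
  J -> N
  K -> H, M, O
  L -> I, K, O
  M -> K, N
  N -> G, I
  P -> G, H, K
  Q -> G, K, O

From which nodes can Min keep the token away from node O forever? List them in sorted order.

A0 = {O}
A1: add {I, L} — I (Max) has I→O; L (Max) has L→O.
A2: add {H} — H (Max) has H→I.
A3: add {G} — G (Max) has G→H.
A4: add {N} — N (Min): all of {G, I} already in.
A5: add {J} — J (Max) has J→N.
A6 = A5; e.g. K (Min) can still go to M. Fixed point.
Max's attractor = {G, H, I, J, L, N, O}; Min avoids the target exactly from the complement.

K, M, P, Q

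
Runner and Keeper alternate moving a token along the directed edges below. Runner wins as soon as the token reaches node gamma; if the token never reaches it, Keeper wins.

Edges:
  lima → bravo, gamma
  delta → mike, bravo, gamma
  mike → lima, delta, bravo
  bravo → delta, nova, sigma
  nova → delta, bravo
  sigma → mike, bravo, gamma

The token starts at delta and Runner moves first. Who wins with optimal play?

Runner

Track states (vertex, player-to-move).
A0 = {(gamma,Runner), (gamma,Keeper)}
A1: add {(lima,Runner), (delta,Runner), (sigma,Runner)}.
(delta,Runner) ∈ A1 ⇒ Runner forces the target.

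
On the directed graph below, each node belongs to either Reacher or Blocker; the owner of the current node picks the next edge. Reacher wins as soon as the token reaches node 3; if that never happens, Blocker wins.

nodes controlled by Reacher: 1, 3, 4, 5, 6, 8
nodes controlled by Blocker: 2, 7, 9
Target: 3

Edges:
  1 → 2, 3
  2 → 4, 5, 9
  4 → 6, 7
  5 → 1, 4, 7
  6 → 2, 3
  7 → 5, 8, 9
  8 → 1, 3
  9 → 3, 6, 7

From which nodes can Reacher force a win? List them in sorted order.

1, 3, 4, 5, 6, 8

A0 = {3}
A1: add {1, 6, 8} — 1 (Reacher) has 1→3; 6 (Reacher) has 6→3; 8 (Reacher) has 8→3.
A2: add {4, 5} — 4 (Reacher) has 4→6; 5 (Reacher) has 5→1.
A3 = A2; e.g. 2 (Blocker) can still go to 9. Fixed point.
Reacher's winning region = {1, 3, 4, 5, 6, 8}.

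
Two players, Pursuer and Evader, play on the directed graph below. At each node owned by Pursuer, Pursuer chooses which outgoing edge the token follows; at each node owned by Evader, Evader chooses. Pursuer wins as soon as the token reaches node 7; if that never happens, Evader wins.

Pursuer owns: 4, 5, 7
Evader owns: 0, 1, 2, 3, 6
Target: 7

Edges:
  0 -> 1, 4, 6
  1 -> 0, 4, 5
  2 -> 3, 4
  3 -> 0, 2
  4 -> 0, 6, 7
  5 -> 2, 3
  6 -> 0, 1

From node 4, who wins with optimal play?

Pursuer

A0 = {7}
A1: add {4} — 4 (Pursuer) has 4→7.
A2 = A1; e.g. 0 (Evader) can still go to 1. Fixed point.
4 ∈ A1, so Pursuer can force the target.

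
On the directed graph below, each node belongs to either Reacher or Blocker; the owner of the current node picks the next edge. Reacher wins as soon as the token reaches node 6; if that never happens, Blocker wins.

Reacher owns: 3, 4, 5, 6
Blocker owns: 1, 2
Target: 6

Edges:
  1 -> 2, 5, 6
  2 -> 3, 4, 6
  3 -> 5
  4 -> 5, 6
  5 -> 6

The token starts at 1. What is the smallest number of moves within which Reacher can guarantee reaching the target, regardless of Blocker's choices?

4

A0 = {6}
A1: add {4, 5} — 4 (Reacher) has 4→6; 5 (Reacher) has 5→6.
A2: add {3} — 3 (Reacher) has 3→5.
A3: add {2} — 2 (Blocker): all of {3, 4, 6} already in.
A4: add {1} — 1 (Blocker): all of {2, 5, 6} already in.
A4 = all vertices. Fixed point.
1 enters the attractor at level 4, so Reacher can force the target in 4 moves from there.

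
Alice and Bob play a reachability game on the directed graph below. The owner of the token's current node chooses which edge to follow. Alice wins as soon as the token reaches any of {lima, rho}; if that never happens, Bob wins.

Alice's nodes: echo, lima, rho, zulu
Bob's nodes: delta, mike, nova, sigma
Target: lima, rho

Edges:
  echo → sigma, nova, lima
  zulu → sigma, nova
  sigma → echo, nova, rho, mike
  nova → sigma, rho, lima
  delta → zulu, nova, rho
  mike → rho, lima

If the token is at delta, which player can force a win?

A0 = {lima, rho}
A1: add {echo, mike} — echo (Alice) has echo→lima; mike (Bob): all of {rho, lima} already in.
A2 = A1; e.g. zulu (Alice) has no edge into A1. Fixed point.
delta never enters the attractor, so Bob can avoid the target forever.

Bob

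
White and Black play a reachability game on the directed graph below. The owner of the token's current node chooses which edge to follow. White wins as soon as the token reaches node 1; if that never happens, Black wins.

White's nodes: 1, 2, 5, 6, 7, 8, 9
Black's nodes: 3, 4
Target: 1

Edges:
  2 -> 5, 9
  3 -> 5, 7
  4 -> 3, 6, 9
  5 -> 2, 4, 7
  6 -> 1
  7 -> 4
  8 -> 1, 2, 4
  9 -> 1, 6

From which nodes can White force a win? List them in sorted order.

1, 2, 5, 6, 8, 9

A0 = {1}
A1: add {6, 8, 9} — 6 (White) has 6→1; 8 (White) has 8→1; 9 (White) has 9→1.
A2: add {2} — 2 (White) has 2→9.
A3: add {5} — 5 (White) has 5→2.
A4 = A3; e.g. 3 (Black) can still go to 7. Fixed point.
White's winning region = {1, 2, 5, 6, 8, 9}.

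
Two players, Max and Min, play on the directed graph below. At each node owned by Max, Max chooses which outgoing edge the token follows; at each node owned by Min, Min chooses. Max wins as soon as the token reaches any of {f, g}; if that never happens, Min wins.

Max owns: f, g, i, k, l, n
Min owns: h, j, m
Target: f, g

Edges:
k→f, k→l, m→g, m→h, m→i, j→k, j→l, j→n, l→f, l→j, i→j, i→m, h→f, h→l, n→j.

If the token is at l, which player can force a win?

Max

A0 = {f, g}
A1: add {k, l} — k (Max) has k→f; l (Max) has l→f.
l ∈ A1, so Max can force the target.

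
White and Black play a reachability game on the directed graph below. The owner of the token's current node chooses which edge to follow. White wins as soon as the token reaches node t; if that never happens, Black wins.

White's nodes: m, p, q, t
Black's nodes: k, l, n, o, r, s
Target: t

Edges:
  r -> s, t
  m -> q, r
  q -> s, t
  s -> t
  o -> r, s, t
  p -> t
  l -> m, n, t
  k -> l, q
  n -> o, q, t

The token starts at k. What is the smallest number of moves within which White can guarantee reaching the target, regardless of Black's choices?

A0 = {t}
A1: add {p, q, s} — p (White) has p→t; q (White) has q→t; s (Black): all of {t} already in.
A2: add {m, r} — m (White) has m→q; r (Black): all of {s, t} already in.
A3: add {o} — o (Black): all of {r, s, t} already in.
A4: add {n} — n (Black): all of {o, q, t} already in.
A5: add {l} — l (Black): all of {m, n, t} already in.
A6: add {k} — k (Black): all of {l, q} already in.
A6 = all vertices. Fixed point.
k enters the attractor at level 6, so White can force the target in 6 moves from there.

6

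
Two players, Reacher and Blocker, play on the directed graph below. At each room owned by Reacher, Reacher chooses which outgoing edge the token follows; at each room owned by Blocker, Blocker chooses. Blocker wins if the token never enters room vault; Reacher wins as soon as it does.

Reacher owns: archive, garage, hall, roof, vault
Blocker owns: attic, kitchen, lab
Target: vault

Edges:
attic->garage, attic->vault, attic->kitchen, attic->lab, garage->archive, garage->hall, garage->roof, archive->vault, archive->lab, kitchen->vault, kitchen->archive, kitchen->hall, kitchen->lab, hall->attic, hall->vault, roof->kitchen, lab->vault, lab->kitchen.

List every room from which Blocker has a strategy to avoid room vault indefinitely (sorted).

A0 = {vault}
A1: add {archive, hall} — archive (Reacher) has archive→vault; hall (Reacher) has hall→vault.
A2: add {garage} — garage (Reacher) has garage→archive.
A3 = A2; e.g. attic (Blocker) can still go to kitchen. Fixed point.
Reacher's attractor = {archive, garage, hall, vault}; Blocker avoids the target exactly from the complement.

attic, kitchen, lab, roof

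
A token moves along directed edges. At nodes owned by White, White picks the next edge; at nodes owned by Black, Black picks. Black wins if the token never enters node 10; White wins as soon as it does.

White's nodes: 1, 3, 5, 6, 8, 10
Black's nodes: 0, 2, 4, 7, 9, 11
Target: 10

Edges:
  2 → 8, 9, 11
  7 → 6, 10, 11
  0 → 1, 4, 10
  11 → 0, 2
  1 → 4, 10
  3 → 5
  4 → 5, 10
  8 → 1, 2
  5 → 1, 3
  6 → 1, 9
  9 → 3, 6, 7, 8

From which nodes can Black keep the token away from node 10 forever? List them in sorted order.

A0 = {10}
A1: add {1} — 1 (White) has 1→10.
A2: add {5, 6, 8} — 5 (White) has 5→1; 6 (White) has 6→1; 8 (White) has 8→1.
A3: add {3, 4} — 3 (White) has 3→5; 4 (Black): all of {5, 10} already in.
A4: add {0} — 0 (Black): all of {1, 4, 10} already in.
A5 = A4; e.g. 2 (Black) can still go to 9. Fixed point.
White's attractor = {0, 1, 3, 4, 5, 6, 8, 10}; Black avoids the target exactly from the complement.

2, 7, 9, 11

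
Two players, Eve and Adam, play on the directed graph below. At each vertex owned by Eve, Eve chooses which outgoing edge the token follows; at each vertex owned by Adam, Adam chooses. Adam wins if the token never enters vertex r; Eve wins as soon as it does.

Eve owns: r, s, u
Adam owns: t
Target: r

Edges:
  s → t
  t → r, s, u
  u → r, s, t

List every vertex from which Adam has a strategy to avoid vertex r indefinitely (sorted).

s, t

A0 = {r}
A1: add {u} — u (Eve) has u→r.
A2 = A1; e.g. s (Eve) has no edge into A1. Fixed point.
Eve's attractor = {r, u}; Adam avoids the target exactly from the complement.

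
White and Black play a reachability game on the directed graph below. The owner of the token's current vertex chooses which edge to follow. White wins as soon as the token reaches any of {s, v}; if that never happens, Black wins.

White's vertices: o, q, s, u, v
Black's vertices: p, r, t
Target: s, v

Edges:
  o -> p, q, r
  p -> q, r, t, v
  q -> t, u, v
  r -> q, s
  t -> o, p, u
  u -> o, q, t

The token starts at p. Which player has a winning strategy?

Black

A0 = {s, v}
A1: add {q} — q (White) has q→v.
A2: add {o, r, u} — o (White) has o→q; r (Black): all of {q, s} already in; u (White) has u→q.
A3 = A2; e.g. p (Black) can still go to t. Fixed point.
p never enters the attractor, so Black can avoid the target forever.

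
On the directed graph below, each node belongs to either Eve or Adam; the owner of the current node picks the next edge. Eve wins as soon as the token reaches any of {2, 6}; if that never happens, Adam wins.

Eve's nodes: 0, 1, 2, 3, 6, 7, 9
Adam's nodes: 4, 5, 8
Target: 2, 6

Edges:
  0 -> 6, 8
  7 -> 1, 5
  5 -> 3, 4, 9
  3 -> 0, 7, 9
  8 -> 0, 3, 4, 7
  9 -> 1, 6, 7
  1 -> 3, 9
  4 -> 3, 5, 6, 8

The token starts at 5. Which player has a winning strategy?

A0 = {2, 6}
A1: add {0, 9} — 0 (Eve) has 0→6; 9 (Eve) has 9→6.
A2: add {1, 3} — 1 (Eve) has 1→9; 3 (Eve) has 3→0.
A3: add {7} — 7 (Eve) has 7→1.
A4 = A3; e.g. 4 (Adam) can still go to 5. Fixed point.
5 never enters the attractor, so Adam can avoid the target forever.

Adam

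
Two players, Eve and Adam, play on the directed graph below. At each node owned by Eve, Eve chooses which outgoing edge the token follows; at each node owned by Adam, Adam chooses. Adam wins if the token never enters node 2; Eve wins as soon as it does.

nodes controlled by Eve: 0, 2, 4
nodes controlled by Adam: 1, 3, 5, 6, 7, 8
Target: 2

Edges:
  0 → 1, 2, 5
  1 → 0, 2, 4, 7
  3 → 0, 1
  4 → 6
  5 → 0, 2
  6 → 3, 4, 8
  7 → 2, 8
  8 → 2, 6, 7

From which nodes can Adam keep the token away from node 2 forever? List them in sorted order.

1, 3, 4, 6, 7, 8

A0 = {2}
A1: add {0} — 0 (Eve) has 0→2.
A2: add {5} — 5 (Adam): all of {0, 2} already in.
A3 = A2; e.g. 1 (Adam) can still go to 4. Fixed point.
Eve's attractor = {0, 2, 5}; Adam avoids the target exactly from the complement.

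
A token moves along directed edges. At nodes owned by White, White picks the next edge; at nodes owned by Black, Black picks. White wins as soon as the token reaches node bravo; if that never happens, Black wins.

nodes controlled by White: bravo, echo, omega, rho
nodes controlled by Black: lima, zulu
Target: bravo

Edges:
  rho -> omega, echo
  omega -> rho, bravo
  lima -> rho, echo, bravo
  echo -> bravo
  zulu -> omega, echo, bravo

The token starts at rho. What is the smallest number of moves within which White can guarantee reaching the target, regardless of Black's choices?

2

A0 = {bravo}
A1: add {echo, omega} — omega (White) has omega→bravo; echo (White) has echo→bravo.
A2: add {rho, zulu} — rho (White) has rho→omega; zulu (Black): all of {omega, echo, bravo} already in.
rho enters the attractor at level 2, so White can force the target in 2 moves from there.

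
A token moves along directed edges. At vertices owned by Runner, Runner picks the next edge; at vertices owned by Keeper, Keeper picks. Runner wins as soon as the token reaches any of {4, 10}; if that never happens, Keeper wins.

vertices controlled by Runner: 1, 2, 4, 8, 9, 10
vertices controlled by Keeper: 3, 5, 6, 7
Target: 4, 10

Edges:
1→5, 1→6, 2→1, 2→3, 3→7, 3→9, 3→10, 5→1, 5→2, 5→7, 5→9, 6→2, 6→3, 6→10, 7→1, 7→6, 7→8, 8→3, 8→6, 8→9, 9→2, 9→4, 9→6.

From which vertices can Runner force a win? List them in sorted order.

A0 = {4, 10}
A1: add {9} — 9 (Runner) has 9→4.
A2: add {8} — 8 (Runner) has 8→9.
A3 = A2; e.g. 1 (Runner) has no edge into A2. Fixed point.
Runner's winning region = {4, 8, 9, 10}.

4, 8, 9, 10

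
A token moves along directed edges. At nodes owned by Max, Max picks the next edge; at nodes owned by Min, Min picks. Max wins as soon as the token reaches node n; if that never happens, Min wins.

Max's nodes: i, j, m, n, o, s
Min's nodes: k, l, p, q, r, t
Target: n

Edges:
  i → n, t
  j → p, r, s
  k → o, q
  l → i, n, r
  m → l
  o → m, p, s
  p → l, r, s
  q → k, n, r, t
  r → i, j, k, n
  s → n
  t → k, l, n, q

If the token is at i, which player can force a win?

Max

A0 = {n}
A1: add {i, s} — i (Max) has i→n; s (Max) has s→n.
i ∈ A1, so Max can force the target.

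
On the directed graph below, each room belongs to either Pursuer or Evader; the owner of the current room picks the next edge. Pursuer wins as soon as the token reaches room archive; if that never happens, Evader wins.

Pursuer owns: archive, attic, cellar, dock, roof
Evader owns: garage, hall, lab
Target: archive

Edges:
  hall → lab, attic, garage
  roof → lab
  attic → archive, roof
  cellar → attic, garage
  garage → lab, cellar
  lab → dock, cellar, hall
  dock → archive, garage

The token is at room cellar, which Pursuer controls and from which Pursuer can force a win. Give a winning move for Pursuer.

attic

A0 = {archive}
A1: add {attic, dock} — dock (Pursuer) has dock→archive; attic (Pursuer) has attic→archive.
A2: add {cellar} — cellar (Pursuer) has cellar→attic.
A3 = A2; e.g. lab (Evader) can still go to hall. Fixed point.
From cellar, successor attic is in the attractor (rank 1); the other successor garage is not.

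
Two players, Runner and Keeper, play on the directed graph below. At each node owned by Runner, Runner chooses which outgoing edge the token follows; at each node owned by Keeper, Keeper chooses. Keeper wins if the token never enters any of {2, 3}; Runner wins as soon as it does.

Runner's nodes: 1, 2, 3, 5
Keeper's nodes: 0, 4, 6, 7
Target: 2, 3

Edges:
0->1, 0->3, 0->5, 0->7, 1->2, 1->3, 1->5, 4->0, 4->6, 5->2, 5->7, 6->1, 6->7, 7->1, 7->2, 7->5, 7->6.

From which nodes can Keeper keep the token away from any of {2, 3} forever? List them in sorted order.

0, 4, 6, 7

A0 = {2, 3}
A1: add {1, 5} — 1 (Runner) has 1→2; 5 (Runner) has 5→2.
A2 = A1; e.g. 0 (Keeper) can still go to 7. Fixed point.
Runner's attractor = {1, 2, 3, 5}; Keeper avoids the target exactly from the complement.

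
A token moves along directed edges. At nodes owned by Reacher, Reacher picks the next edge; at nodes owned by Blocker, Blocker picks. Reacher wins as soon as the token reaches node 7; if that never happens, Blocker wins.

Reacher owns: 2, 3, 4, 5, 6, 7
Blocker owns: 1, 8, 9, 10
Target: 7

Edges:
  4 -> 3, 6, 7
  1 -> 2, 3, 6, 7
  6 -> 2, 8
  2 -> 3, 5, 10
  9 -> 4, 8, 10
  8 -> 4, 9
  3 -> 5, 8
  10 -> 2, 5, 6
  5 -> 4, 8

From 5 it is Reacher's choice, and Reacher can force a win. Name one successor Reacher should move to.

4

A0 = {7}
A1: add {4} — 4 (Reacher) has 4→7.
A2: add {5} — 5 (Reacher) has 5→4.
A3: add {2, 3} — 2 (Reacher) has 2→5; 3 (Reacher) has 3→5.
A4: add {6} — 6 (Reacher) has 6→2.
A5: add {1, 10} — 1 (Blocker): all of {2, 3, 6, 7} already in; 10 (Blocker): all of {2, 5, 6} already in.
A6 = A5; e.g. 8 (Blocker) can still go to 9. Fixed point.
From 5, successor 4 is in the attractor (rank 1); the other successor 8 is not.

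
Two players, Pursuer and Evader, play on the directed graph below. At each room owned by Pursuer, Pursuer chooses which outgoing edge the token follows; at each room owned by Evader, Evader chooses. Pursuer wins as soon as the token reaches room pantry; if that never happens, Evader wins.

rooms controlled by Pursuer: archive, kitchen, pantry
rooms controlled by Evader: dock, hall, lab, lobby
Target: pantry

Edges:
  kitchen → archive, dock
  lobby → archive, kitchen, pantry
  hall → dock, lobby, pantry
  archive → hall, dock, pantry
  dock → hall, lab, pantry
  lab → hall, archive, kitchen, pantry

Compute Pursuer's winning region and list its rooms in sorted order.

A0 = {pantry}
A1: add {archive} — archive (Pursuer) has archive→pantry.
A2: add {kitchen} — kitchen (Pursuer) has kitchen→archive.
A3: add {lobby} — lobby (Evader): all of {archive, kitchen, pantry} already in.
A4 = A3; e.g. hall (Evader) can still go to dock. Fixed point.
Pursuer's winning region = {archive, kitchen, lobby, pantry}.

archive, kitchen, lobby, pantry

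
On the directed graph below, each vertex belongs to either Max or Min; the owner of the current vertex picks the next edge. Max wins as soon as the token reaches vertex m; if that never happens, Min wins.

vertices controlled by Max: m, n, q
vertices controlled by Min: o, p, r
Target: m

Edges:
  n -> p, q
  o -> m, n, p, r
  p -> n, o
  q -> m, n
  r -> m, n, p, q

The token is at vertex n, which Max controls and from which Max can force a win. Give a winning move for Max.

q

A0 = {m}
A1: add {q} — q (Max) has q→m.
A2: add {n} — n (Max) has n→q.
A3 = A2; e.g. o (Min) can still go to p. Fixed point.
From n, successor q is in the attractor (rank 1); the other successor p is not.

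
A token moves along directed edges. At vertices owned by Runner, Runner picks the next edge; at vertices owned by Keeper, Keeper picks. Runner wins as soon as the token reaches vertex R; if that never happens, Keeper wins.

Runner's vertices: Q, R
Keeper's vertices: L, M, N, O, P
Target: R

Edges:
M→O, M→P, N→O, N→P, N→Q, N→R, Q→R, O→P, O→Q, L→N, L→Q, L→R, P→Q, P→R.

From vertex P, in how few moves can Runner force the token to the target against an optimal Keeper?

2

A0 = {R}
A1: add {Q} — Q (Runner) has Q→R.
A2: add {P} — P (Keeper): all of {Q, R} already in.
P enters the attractor at level 2, so Runner can force the target in 2 moves from there.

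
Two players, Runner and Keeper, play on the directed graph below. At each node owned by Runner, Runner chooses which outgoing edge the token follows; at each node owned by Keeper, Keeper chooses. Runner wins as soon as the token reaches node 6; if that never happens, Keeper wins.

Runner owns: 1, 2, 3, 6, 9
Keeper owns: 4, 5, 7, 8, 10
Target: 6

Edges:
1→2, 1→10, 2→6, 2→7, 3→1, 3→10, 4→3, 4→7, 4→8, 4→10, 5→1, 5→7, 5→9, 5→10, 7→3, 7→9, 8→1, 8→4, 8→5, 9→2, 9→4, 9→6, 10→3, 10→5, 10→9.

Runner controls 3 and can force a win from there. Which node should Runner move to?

1

A0 = {6}
A1: add {2, 9} — 2 (Runner) has 2→6; 9 (Runner) has 9→6.
A2: add {1} — 1 (Runner) has 1→2.
A3: add {3} — 3 (Runner) has 3→1.
A4: add {7} — 7 (Keeper): all of {3, 9} already in.
A5 = A4; e.g. 4 (Keeper) can still go to 8. Fixed point.
From 3, successor 1 is in the attractor (rank 2); the other successor 10 is not.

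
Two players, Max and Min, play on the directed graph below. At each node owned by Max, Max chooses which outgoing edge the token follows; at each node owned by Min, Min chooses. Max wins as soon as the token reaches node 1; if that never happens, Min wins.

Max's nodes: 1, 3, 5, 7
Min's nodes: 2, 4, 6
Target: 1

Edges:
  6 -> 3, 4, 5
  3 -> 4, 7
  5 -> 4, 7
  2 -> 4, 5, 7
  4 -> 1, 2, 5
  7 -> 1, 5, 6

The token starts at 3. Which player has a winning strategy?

A0 = {1}
A1: add {7} — 7 (Max) has 7→1.
A2: add {3, 5} — 3 (Max) has 3→7; 5 (Max) has 5→7.
A3 = A2; e.g. 2 (Min) can still go to 4. Fixed point.
3 ∈ A2, so Max can force the target.

Max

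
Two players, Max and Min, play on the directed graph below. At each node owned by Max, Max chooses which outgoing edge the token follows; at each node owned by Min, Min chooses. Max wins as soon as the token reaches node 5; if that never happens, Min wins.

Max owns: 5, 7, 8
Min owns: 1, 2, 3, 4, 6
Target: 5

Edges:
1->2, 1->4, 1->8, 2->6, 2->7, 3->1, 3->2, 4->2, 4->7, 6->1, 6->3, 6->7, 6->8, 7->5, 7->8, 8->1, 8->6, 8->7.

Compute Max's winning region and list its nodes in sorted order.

5, 7, 8

A0 = {5}
A1: add {7} — 7 (Max) has 7→5.
A2: add {8} — 8 (Max) has 8→7.
A3 = A2; e.g. 1 (Min) can still go to 2. Fixed point.
Max's winning region = {5, 7, 8}.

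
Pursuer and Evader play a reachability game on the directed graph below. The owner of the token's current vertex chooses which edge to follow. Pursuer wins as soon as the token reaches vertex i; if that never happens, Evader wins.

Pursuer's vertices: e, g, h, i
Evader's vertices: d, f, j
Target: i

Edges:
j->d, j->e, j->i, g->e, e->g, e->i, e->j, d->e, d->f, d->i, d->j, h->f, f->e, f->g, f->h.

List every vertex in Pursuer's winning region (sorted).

e, g, i

A0 = {i}
A1: add {e} — e (Pursuer) has e→i.
A2: add {g} — g (Pursuer) has g→e.
A3 = A2; e.g. d (Evader) can still go to f. Fixed point.
Pursuer's winning region = {e, g, i}.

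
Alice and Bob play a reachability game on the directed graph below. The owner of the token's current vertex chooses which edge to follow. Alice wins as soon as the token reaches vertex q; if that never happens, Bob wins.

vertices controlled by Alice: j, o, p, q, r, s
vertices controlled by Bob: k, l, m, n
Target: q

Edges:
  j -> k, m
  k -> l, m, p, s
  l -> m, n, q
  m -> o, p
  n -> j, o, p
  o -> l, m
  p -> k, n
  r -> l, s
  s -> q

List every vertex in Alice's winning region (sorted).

q, r, s

A0 = {q}
A1: add {s} — s (Alice) has s→q.
A2: add {r} — r (Alice) has r→s.
A3 = A2; e.g. j (Alice) has no edge into A2. Fixed point.
Alice's winning region = {q, r, s}.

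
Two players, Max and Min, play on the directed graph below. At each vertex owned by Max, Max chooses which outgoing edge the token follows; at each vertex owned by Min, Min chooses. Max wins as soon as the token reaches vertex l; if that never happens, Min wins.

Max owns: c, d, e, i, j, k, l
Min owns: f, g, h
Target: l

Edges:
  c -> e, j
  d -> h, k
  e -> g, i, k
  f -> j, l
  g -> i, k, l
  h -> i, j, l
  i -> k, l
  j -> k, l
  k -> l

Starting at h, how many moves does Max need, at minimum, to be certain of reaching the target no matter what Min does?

A0 = {l}
A1: add {i, j, k} — i (Max) has i→l; j (Max) has j→l; k (Max) has k→l.
A2: add {c, d, e, f, g, h} — c (Max) has c→j; d (Max) has d→k; e (Max) has e→i; f (Min): all of {j, l} already in; g (Min): all of {i, k, l} already in; h (Min): all of {i, j, l} already in.
A2 = all vertices. Fixed point.
h enters the attractor at level 2, so Max can force the target in 2 moves from there.

2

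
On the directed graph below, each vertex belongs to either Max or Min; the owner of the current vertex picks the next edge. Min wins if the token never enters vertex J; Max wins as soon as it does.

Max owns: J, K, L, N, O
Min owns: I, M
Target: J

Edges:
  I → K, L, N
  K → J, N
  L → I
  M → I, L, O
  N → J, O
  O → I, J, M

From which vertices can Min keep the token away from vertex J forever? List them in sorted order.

I, L, M

A0 = {J}
A1: add {K, N, O} — K (Max) has K→J; N (Max) has N→J; O (Max) has O→J.
A2 = A1; e.g. I (Min) can still go to L. Fixed point.
Max's attractor = {J, K, N, O}; Min avoids the target exactly from the complement.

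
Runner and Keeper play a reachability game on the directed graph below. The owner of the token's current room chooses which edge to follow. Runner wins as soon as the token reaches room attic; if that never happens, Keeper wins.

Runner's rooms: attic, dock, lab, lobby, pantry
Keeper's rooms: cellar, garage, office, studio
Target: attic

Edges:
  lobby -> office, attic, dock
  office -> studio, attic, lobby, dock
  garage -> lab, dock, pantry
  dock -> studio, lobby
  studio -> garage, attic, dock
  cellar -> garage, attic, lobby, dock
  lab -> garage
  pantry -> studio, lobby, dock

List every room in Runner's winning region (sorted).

A0 = {attic}
A1: add {lobby} — lobby (Runner) has lobby→attic.
A2: add {dock, pantry} — dock (Runner) has dock→lobby; pantry (Runner) has pantry→lobby.
A3 = A2; e.g. office (Keeper) can still go to studio. Fixed point.
Runner's winning region = {attic, dock, lobby, pantry}.

attic, dock, lobby, pantry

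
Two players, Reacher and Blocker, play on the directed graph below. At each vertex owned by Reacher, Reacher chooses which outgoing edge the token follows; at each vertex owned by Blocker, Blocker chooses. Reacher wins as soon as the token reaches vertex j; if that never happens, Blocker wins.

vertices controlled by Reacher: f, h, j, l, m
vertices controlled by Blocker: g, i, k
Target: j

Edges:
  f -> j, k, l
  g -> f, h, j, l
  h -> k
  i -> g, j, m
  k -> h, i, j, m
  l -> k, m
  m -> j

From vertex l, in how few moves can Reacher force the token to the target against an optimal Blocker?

A0 = {j}
A1: add {f, m} — f (Reacher) has f→j; m (Reacher) has m→j.
A2: add {l} — l (Reacher) has l→m.
A3 = A2; e.g. g (Blocker) can still go to h. Fixed point.
l enters the attractor at level 2, so Reacher can force the target in 2 moves from there.

2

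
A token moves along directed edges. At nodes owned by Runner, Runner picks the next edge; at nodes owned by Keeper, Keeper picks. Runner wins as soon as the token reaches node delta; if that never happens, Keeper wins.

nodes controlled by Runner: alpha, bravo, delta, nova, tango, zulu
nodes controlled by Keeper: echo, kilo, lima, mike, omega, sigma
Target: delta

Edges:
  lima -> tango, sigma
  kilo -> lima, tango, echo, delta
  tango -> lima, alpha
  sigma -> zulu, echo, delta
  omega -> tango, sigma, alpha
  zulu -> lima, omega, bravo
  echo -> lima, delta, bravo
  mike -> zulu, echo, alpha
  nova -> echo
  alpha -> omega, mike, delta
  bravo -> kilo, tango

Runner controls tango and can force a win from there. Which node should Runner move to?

A0 = {delta}
A1: add {alpha} — alpha (Runner) has alpha→delta.
A2: add {tango} — tango (Runner) has tango→alpha.
A3: add {bravo} — bravo (Runner) has bravo→tango.
A4: add {zulu} — zulu (Runner) has zulu→bravo.
A5 = A4; e.g. lima (Keeper) can still go to sigma. Fixed point.
From tango, successor alpha is in the attractor (rank 1); the other successor lima is not.

alpha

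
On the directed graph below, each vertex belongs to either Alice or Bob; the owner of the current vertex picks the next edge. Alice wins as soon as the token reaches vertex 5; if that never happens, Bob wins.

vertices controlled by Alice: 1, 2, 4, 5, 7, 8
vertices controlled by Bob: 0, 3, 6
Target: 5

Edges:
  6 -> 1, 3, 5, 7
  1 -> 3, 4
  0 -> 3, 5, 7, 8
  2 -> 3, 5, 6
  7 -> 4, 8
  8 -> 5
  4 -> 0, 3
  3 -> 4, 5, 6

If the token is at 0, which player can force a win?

A0 = {5}
A1: add {2, 8} — 2 (Alice) has 2→5; 8 (Alice) has 8→5.
A2: add {7} — 7 (Alice) has 7→8.
A3 = A2; e.g. 0 (Bob) can still go to 3. Fixed point.
0 never enters the attractor, so Bob can avoid the target forever.

Bob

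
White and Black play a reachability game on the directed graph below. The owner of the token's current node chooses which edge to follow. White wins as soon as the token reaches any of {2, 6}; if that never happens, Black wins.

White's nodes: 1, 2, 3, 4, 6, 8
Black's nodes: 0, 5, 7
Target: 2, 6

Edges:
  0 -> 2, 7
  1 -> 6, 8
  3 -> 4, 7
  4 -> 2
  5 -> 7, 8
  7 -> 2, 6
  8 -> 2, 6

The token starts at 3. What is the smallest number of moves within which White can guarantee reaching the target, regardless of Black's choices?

2

A0 = {2, 6}
A1: add {1, 4, 7, 8} — 1 (White) has 1→6; 4 (White) has 4→2; 7 (Black): all of {2, 6} already in; 8 (White) has 8→2.
A2: add {0, 3, 5} — 0 (Black): all of {2, 7} already in; 3 (White) has 3→4; 5 (Black): all of {7, 8} already in.
A2 = all vertices. Fixed point.
3 enters the attractor at level 2, so White can force the target in 2 moves from there.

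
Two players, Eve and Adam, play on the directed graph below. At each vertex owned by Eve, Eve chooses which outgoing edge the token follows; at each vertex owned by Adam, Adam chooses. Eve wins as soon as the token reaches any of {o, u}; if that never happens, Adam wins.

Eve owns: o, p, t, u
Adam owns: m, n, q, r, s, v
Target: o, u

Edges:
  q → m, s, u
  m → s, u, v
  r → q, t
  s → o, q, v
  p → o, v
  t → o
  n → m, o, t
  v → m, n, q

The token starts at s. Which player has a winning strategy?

Adam

A0 = {o, u}
A1: add {p, t} — p (Eve) has p→o; t (Eve) has t→o.
A2 = A1; e.g. m (Adam) can still go to s. Fixed point.
s never enters the attractor, so Adam can avoid the target forever.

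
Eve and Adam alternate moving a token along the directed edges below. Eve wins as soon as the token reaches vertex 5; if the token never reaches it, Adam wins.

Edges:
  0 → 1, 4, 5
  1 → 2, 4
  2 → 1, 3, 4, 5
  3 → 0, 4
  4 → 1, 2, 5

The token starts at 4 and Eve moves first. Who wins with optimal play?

Eve

Track states (vertex, player-to-move).
A0 = {(5,Eve), (5,Adam)}
A1: add {(0,Eve), (2,Eve), (4,Eve)}.
(4,Eve) ∈ A1 ⇒ Eve forces the target.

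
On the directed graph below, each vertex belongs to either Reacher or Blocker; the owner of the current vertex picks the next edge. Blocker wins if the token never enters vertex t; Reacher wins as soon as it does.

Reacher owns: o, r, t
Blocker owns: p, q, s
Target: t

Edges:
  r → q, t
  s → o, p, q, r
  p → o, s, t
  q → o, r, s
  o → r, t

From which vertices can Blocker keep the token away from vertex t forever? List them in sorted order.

p, q, s

A0 = {t}
A1: add {o, r} — o (Reacher) has o→t; r (Reacher) has r→t.
A2 = A1; e.g. p (Blocker) can still go to s. Fixed point.
Reacher's attractor = {o, r, t}; Blocker avoids the target exactly from the complement.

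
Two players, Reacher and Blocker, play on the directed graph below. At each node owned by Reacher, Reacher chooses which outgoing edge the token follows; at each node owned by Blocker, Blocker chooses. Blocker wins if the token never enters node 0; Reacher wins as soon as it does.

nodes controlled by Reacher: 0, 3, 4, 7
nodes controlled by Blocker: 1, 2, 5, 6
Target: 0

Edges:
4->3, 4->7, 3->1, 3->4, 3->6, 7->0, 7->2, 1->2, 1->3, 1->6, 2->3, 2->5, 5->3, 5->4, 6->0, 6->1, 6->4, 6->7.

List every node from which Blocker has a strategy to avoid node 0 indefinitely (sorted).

A0 = {0}
A1: add {7} — 7 (Reacher) has 7→0.
A2: add {4} — 4 (Reacher) has 4→7.
A3: add {3} — 3 (Reacher) has 3→4.
A4: add {5} — 5 (Blocker): all of {3, 4} already in.
A5: add {2} — 2 (Blocker): all of {3, 5} already in.
A6 = A5; e.g. 1 (Blocker) can still go to 6. Fixed point.
Reacher's attractor = {0, 2, 3, 4, 5, 7}; Blocker avoids the target exactly from the complement.

1, 6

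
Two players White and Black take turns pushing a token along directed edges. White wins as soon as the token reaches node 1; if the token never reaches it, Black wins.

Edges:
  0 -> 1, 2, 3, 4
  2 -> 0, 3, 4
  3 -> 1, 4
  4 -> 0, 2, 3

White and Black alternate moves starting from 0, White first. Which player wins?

Track states (vertex, player-to-move).
A0 = {(1,White), (1,Black)}
A1: add {(0,White), (3,White)}.
(0,White) ∈ A1 ⇒ White forces the target.

White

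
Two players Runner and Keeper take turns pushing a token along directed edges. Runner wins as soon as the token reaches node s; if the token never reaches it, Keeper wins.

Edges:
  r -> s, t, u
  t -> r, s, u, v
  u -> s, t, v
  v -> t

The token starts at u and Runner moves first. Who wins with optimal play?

Track states (vertex, player-to-move).
A0 = {(s,Runner), (s,Keeper)}
A1: add {(r,Runner), (t,Runner), (u,Runner)}.
(u,Runner) ∈ A1 ⇒ Runner forces the target.

Runner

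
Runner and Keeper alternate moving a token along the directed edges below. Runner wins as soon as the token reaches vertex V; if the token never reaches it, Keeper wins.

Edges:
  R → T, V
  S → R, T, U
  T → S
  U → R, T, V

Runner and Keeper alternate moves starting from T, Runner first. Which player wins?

Track states (vertex, player-to-move).
A0 = {(V,Runner), (V,Keeper)}
A1: add {(R,Runner), (U,Runner)}.
A2 = A1; e.g. (R,Keeper) stays out. (T,Runner) never enters ⇒ Keeper avoids the target.

Keeper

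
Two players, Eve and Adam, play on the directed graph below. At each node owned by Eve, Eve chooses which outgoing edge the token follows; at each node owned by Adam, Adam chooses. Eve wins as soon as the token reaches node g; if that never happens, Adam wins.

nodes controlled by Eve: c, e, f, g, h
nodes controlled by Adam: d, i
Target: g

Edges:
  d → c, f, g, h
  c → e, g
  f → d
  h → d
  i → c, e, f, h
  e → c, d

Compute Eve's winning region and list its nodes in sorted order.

A0 = {g}
A1: add {c} — c (Eve) has c→g.
A2: add {e} — e (Eve) has e→c.
A3 = A2; e.g. d (Adam) can still go to f. Fixed point.
Eve's winning region = {c, e, g}.

c, e, g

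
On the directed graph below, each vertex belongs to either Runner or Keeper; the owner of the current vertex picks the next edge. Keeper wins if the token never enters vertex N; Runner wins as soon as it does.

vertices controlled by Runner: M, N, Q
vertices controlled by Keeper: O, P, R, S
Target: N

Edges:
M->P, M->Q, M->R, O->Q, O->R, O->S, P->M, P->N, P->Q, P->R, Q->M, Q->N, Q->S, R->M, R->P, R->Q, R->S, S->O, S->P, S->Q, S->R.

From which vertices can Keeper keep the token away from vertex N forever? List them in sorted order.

A0 = {N}
A1: add {Q} — Q (Runner) has Q→N.
A2: add {M} — M (Runner) has M→Q.
A3 = A2; e.g. O (Keeper) can still go to R. Fixed point.
Runner's attractor = {M, N, Q}; Keeper avoids the target exactly from the complement.

O, P, R, S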